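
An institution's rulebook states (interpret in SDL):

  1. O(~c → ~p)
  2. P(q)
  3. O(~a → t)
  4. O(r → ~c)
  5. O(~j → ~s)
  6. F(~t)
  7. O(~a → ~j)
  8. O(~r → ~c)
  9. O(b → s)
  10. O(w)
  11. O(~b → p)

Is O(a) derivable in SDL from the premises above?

Premises 8 and 4 cover both cases: O(~r → ~c) and O(r → ~c). Since ~r ∨ r is a tautology, O(~c) follows.
With premise 1, O(~c → ~p), the K-axiom yields O(~p).
Premise 11 is O(~b → p); contrapositively O(~p → b). Since O(~p) holds, K gives O(b).
Applying K to premise 9 (O(b → s)) and O(b) yields O(s).
Premise 5 is O(~j → ~s); contrapositively O(s → j). Since O(s) holds, K gives O(j).
Premise 7, O(~a → ~j), contraposes to O(j → a); with O(j) we get O(a).
Premises 2, 3, 6, 10 do not contribute to this derivation.
So O(a) follows.

Yes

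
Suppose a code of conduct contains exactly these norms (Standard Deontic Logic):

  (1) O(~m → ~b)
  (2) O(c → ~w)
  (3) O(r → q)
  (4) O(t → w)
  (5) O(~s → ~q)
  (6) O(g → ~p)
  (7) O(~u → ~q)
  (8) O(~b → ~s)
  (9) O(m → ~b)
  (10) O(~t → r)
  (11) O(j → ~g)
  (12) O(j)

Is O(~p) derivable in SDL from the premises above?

No

Premise 6 is O(g → ~p), but O(g) is not derivable from the premises, so it does not yield O(~p).
No other premise forces O(~p). An ideal world satisfying every premise can still have ~p false, so O(~p) is not derivable.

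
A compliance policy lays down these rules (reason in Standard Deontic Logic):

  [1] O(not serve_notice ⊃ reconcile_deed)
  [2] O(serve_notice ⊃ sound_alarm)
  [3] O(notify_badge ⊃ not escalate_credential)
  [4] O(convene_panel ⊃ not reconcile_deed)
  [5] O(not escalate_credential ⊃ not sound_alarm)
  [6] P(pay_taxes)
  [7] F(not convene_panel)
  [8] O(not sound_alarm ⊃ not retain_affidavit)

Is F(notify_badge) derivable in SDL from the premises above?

Yes

Premise 7, F(not convene_panel), is equivalent to O(convene_panel).
Premise 4 is O(convene_panel ⊃ not reconcile_deed); since O(convene_panel), deontic closure gives O(not reconcile_deed).
Premise 1 is O(not serve_notice ⊃ reconcile_deed); contrapositively O(not reconcile_deed ⊃ serve_notice). Since O(not reconcile_deed) holds, K gives O(serve_notice).
From O(serve_notice) and premise 2, O(serve_notice ⊃ sound_alarm), we obtain O(sound_alarm).
Premise 5 is O(not escalate_credential ⊃ not sound_alarm); contrapositively O(sound_alarm ⊃ escalate_credential). Since O(sound_alarm) holds, K gives O(escalate_credential).
The contrapositive of premise 3 (O(notify_badge ⊃ not escalate_credential)) is O(escalate_credential ⊃ not notify_badge), and O(escalate_credential) is already established, so O(not notify_badge).
Premises 6, 8 do not contribute to this derivation.
So O(not notify_badge) holds, i.e. F(notify_badge). The claim follows.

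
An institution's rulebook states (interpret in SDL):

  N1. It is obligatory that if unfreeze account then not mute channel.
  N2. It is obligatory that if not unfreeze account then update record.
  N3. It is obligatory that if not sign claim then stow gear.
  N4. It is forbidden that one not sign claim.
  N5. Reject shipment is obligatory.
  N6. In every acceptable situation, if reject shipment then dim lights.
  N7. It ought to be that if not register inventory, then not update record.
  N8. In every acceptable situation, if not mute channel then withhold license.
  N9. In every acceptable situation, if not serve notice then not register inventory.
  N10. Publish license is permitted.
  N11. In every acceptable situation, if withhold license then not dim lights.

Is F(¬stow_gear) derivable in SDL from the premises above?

No

Premise 3 is O(¬sign_claim → stow_gear), but O(¬sign_claim) is not derivable from the premises, so it does not yield O(stow_gear).
No other premise forces O(stow_gear). An ideal world satisfying every premise can still have ¬stow_gear true, so F(¬stow_gear) is not derivable.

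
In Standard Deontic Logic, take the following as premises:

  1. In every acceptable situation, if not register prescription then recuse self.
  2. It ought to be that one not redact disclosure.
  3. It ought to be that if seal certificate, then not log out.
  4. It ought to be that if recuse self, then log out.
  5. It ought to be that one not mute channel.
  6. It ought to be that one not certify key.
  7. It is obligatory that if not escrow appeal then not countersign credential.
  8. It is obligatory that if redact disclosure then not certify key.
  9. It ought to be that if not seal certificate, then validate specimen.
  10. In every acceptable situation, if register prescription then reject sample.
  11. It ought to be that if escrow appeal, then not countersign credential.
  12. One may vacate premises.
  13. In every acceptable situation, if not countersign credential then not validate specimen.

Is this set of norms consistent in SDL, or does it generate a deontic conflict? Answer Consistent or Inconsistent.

Consistent

Premise 8 is O(redact_disclosure → ¬certify_key); even if O(¬certify_key) held, inferring O(redact_disclosure) would be affirming the consequent — invalid.
So O(redact_disclosure) is not derivable, and the apparent clash with O(¬redact_disclosure) does not arise.
A world satisfying every obligation exists (e.g. certify_key=false, countersign_credential=false, escrow_appeal=false, log_out=false, mute_channel=false, recuse_self=false, redact_disclosure=false, register_prescription=true, reject_sample=true, seal_certificate=true, vacate_premises=false, validate_specimen=false); no atom is both obligatory and forbidden, so the set is consistent.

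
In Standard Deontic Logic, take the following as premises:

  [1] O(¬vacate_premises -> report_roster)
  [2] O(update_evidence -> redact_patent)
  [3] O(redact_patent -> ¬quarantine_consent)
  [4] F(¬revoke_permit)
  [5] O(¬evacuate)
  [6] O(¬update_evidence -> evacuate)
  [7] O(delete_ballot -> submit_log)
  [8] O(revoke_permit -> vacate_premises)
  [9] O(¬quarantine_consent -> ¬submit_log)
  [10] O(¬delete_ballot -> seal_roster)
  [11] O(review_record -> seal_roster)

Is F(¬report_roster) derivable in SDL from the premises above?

No

Premise 1 is O(¬vacate_premises -> report_roster), but O(¬vacate_premises) is not derivable from the premises, so it does not yield O(report_roster).
No other premise forces O(report_roster). An ideal world satisfying every premise can still have ¬report_roster true, so F(¬report_roster) is not derivable.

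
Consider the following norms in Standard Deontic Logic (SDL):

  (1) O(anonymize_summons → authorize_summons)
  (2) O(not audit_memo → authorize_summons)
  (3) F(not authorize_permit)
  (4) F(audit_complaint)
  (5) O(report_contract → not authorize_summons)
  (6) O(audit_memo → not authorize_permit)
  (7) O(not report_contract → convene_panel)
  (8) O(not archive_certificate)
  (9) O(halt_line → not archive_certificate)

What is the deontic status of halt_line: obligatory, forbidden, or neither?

Premise 9 is O(halt_line → not archive_certificate); even if O(not archive_certificate) held, inferring O(halt_line) would be affirming the consequent — invalid.
No premise or chain of K-axiom applications forces O(halt_line), and none forces O(not halt_line). So halt_line is neither obligatory nor forbidden under these norms.

Neither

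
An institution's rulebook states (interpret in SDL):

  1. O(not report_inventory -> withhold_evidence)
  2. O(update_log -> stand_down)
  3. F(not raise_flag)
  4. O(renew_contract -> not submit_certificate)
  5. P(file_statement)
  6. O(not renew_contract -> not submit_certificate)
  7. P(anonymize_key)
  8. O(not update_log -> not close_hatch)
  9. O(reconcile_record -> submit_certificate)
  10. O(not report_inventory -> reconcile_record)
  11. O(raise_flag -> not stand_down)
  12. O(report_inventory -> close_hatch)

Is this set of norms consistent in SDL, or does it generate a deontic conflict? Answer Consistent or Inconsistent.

By case analysis on renew_contract: premise 4 gives O(renew_contract -> not submit_certificate) and premise 6 gives O(not renew_contract -> not submit_certificate), so O(not submit_certificate) either way.
Premise 9, O(reconcile_record -> submit_certificate), contraposes to O(not submit_certificate -> not reconcile_record); with O(not submit_certificate) we get O(not reconcile_record).
Premise 10 is O(not report_inventory -> reconcile_record); contrapositively O(not reconcile_record -> report_inventory). Since O(not reconcile_record) holds, K gives O(report_inventory).
Premise 12 is O(report_inventory -> close_hatch); since O(report_inventory), deontic closure gives O(close_hatch).
Premise 8 is O(not update_log -> not close_hatch); contrapositively O(close_hatch -> update_log). Since O(close_hatch) holds, K gives O(update_log).
Premise 2 is O(update_log -> stand_down); since O(update_log), deontic closure gives O(stand_down).
The contrapositive of premise 11 (O(raise_flag -> not stand_down)) is O(stand_down -> not raise_flag), and O(stand_down) is already established, so O(not raise_flag).
But premise 3, F(not raise_flag), means O(raise_flag).
We now have both O(not raise_flag) and O(raise_flag) — raise_flag is simultaneously obligatory and forbidden, violating the D-axiom.

Inconsistent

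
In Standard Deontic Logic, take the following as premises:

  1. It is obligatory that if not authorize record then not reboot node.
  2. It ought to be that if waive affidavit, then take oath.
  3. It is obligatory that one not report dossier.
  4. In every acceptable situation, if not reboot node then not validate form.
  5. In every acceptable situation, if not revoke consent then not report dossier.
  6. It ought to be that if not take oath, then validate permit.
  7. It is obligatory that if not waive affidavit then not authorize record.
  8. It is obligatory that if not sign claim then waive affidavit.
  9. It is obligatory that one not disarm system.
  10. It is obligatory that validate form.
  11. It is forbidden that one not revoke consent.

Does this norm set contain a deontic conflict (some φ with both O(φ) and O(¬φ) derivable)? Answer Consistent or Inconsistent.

Consistent

Premise 5 is O(¬revoke_consent → ¬report_dossier); even if O(¬report_dossier) held, inferring O(¬revoke_consent) would be affirming the consequent — invalid.
So O(¬revoke_consent) is not derivable, and the apparent clash with O(revoke_consent) does not arise.
A world satisfying every obligation exists (e.g. authorize_record=true, disarm_system=false, reboot_node=true, report_dossier=false, revoke_consent=true, sign_claim=false, take_oath=true, validate_form=true, validate_permit=false, waive_affidavit=true); no atom is both obligatory and forbidden, so the set is consistent.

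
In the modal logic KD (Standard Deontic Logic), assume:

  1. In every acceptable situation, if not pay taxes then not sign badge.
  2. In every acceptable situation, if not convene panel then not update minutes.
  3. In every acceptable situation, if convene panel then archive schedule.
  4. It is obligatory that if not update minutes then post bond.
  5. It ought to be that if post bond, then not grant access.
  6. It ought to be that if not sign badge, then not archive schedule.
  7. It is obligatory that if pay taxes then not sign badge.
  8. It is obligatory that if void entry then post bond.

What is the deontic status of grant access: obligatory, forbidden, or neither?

Forbidden

Premises 1 and 7 are O(¬pay_taxes → ¬sign_badge) and O(pay_taxes → ¬sign_badge); every ideal world satisfies ¬pay_taxes or pay_taxes, so in either case ¬sign_badge holds — hence O(¬sign_badge).
With premise 6, O(¬sign_badge → ¬archive_schedule), the K-axiom yields O(¬archive_schedule).
Premise 3, O(convene_panel → archive_schedule), contraposes to O(¬archive_schedule → ¬convene_panel); with O(¬archive_schedule) we get O(¬convene_panel).
With premise 2, O(¬convene_panel → ¬update_minutes), the K-axiom yields O(¬update_minutes).
Applying K to premise 4 (O(¬update_minutes → post_bond)) and O(¬update_minutes) yields O(post_bond).
From O(post_bond) and premise 5, O(post_bond → ¬grant_access), we obtain O(¬grant_access).
Premise 8 does not contribute to this derivation.
Thus O(¬grant_access), which is F(grant_access): grant_access is forbidden.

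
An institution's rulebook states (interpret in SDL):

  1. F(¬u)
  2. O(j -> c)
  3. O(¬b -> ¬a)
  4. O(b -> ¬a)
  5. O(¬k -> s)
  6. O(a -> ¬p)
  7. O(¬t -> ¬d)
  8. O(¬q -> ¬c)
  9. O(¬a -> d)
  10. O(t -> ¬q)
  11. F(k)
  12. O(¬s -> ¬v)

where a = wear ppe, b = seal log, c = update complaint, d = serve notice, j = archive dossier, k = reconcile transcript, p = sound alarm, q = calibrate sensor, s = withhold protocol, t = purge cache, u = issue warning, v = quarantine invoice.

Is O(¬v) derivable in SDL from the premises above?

Premise 12 is O(¬s -> ¬v), but O(¬s) is not derivable from the premises, so it does not yield O(¬v).
No other premise forces O(¬v). An ideal world satisfying every premise can still have ¬v false, so O(¬v) is not derivable.

No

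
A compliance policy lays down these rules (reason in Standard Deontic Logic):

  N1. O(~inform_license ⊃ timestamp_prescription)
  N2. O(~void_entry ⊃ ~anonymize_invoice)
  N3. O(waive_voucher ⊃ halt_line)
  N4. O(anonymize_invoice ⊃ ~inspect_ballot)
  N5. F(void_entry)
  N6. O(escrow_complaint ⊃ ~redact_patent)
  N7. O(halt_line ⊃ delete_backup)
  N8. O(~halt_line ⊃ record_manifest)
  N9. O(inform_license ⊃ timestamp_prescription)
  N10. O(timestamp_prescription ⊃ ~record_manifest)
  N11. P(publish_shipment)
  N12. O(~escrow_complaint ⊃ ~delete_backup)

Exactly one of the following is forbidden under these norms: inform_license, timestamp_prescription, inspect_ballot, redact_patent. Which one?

redact_patent

Premises 1 and 9 cover both cases: O(~inform_license ⊃ timestamp_prescription) and O(inform_license ⊃ timestamp_prescription). Since ~inform_license ∨ inform_license is a tautology, O(timestamp_prescription) follows.
With premise 10, O(timestamp_prescription ⊃ ~record_manifest), the K-axiom yields O(~record_manifest).
The contrapositive of premise 8 (O(~halt_line ⊃ record_manifest)) is O(~record_manifest ⊃ halt_line), and O(~record_manifest) is already established, so O(halt_line).
With premise 7, O(halt_line ⊃ delete_backup), the K-axiom yields O(delete_backup).
Premise 12, O(~escrow_complaint ⊃ ~delete_backup), contraposes to O(delete_backup ⊃ escrow_complaint); with O(delete_backup) we get O(escrow_complaint).
From O(escrow_complaint) and premise 6, O(escrow_complaint ⊃ ~redact_patent), we obtain O(~redact_patent).
So O(~redact_patent) holds, i.e. redact_patent is forbidden. None of the other listed options is forbidden under the premises.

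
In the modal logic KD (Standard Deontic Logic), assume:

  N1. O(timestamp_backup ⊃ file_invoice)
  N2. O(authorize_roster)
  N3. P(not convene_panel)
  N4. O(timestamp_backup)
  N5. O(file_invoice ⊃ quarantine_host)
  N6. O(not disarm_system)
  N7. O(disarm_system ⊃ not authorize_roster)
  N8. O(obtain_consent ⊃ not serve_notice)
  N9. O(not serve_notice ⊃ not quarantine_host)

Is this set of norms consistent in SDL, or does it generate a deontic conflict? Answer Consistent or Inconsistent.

Consistent

Premise 7 is O(disarm_system ⊃ not authorize_roster), but O(disarm_system) is not derivable from the premises, so it does not yield O(not authorize_roster).
So O(not authorize_roster) is not derivable, and the apparent clash with O(authorize_roster) does not arise.
A world satisfying every obligation exists (e.g. authorize_roster=true, convene_panel=false, disarm_system=false, file_invoice=true, obtain_consent=false, quarantine_host=true, serve_notice=true, timestamp_backup=true); no atom is both obligatory and forbidden, so the set is consistent.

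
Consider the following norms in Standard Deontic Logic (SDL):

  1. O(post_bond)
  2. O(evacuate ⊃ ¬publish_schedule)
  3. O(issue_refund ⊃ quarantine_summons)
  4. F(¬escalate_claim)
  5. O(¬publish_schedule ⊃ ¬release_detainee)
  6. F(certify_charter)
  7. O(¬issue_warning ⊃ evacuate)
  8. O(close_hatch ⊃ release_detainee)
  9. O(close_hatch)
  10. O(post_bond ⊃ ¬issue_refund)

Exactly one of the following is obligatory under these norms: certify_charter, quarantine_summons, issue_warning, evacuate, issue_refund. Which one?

From premise 9 we have O(close_hatch).
Applying K to premise 8 (O(close_hatch ⊃ release_detainee)) and O(close_hatch) yields O(release_detainee).
Premise 5 is O(¬publish_schedule ⊃ ¬release_detainee); contrapositively O(release_detainee ⊃ publish_schedule). Since O(release_detainee) holds, K gives O(publish_schedule).
The contrapositive of premise 2 (O(evacuate ⊃ ¬publish_schedule)) is O(publish_schedule ⊃ ¬evacuate), and O(publish_schedule) is already established, so O(¬evacuate).
The contrapositive of premise 7 (O(¬issue_warning ⊃ evacuate)) is O(¬evacuate ⊃ issue_warning), and O(¬evacuate) is already established, so O(issue_warning).
So O(issue_warning) holds — issue_warning is obligatory. None of the other listed options is made obligatory by any chain of premises.

issue_warning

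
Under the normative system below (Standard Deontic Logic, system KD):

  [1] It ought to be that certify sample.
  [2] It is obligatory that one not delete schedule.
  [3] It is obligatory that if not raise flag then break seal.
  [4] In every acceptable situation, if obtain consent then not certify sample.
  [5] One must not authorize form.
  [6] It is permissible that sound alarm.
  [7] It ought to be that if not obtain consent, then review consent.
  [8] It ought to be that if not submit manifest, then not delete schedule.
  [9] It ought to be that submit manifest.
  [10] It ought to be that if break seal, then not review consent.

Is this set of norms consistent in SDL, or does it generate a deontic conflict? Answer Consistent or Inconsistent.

Premise 8 is O(¬submit_manifest → ¬delete_schedule); even if O(¬delete_schedule) held, inferring O(¬submit_manifest) would be affirming the consequent — invalid.
So O(¬submit_manifest) is not derivable, and the apparent clash with O(submit_manifest) does not arise.
A world satisfying every obligation exists (e.g. authorize_form=false, break_seal=false, certify_sample=true, delete_schedule=false, obtain_consent=false, raise_flag=true, review_consent=true, sound_alarm=false, submit_manifest=true); no atom is both obligatory and forbidden, so the set is consistent.

Consistent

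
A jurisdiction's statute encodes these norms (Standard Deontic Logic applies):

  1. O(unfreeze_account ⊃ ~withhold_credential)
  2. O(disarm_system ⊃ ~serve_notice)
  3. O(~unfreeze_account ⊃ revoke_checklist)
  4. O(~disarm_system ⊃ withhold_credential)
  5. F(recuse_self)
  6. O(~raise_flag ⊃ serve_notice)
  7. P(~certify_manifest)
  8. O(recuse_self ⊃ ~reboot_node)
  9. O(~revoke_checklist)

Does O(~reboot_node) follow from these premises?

No

Premise 8 is O(recuse_self ⊃ ~reboot_node), but O(recuse_self) is not derivable from the premises, so it does not yield O(~reboot_node).
No other premise forces O(~reboot_node). An ideal world satisfying every premise can still have ~reboot_node false, so O(~reboot_node) is not derivable.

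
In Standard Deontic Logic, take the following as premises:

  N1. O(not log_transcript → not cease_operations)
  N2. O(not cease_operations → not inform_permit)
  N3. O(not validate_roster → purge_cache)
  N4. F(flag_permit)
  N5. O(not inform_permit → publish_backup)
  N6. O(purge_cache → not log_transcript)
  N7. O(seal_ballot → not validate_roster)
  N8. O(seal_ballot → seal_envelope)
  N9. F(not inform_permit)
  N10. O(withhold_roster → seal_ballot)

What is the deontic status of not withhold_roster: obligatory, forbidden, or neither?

Obligatory

Premise 9 is F(not inform_permit), i.e. O(inform_permit).
Premise 2 is O(not cease_operations → not inform_permit); contrapositively O(inform_permit → cease_operations). Since O(inform_permit) holds, K gives O(cease_operations).
Premise 1 is O(not log_transcript → not cease_operations); contrapositively O(cease_operations → log_transcript). Since O(cease_operations) holds, K gives O(log_transcript).
The contrapositive of premise 6 (O(purge_cache → not log_transcript)) is O(log_transcript → not purge_cache), and O(log_transcript) is already established, so O(not purge_cache).
Premise 3, O(not validate_roster → purge_cache), contraposes to O(not purge_cache → validate_roster); with O(not purge_cache) we get O(validate_roster).
The contrapositive of premise 7 (O(seal_ballot → not validate_roster)) is O(validate_roster → not seal_ballot), and O(validate_roster) is already established, so O(not seal_ballot).
Premise 10 is O(withhold_roster → seal_ballot); contrapositively O(not seal_ballot → not withhold_roster). Since O(not seal_ballot) holds, K gives O(not withhold_roster).
Premises 4, 5, 8 do not contribute to this derivation.
Hence not withhold_roster is obligatory.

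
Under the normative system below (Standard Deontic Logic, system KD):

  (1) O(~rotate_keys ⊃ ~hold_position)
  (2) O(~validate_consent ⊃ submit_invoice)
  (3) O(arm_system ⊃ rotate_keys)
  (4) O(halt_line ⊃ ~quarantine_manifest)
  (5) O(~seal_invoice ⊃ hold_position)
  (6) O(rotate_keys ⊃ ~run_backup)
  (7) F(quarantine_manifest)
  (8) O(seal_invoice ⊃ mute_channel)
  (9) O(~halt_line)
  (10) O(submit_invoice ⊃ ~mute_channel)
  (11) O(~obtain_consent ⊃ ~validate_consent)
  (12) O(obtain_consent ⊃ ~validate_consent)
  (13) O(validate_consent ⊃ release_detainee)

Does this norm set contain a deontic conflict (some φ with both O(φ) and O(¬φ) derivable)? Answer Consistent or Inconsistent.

Premise 4 is O(halt_line ⊃ ~quarantine_manifest); even if O(~quarantine_manifest) held, inferring O(halt_line) would be affirming the consequent — invalid.
So O(halt_line) is not derivable, and the apparent clash with O(~halt_line) does not arise.
A world satisfying every obligation exists (e.g. arm_system=false, halt_line=false, hold_position=true, mute_channel=false, obtain_consent=false, quarantine_manifest=false, release_detainee=false, rotate_keys=true, run_backup=false, seal_invoice=false, submit_invoice=true, validate_consent=false); no atom is both obligatory and forbidden, so the set is consistent.

Consistent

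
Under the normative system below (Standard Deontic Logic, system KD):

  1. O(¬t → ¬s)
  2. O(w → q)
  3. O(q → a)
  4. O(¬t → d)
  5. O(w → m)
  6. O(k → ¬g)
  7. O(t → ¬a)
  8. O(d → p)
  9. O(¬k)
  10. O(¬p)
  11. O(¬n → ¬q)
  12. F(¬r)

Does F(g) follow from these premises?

Premise 6 is O(k → ¬g), but O(k) is not derivable from the premises, so it does not yield O(¬g).
No other premise forces O(¬g). An ideal world satisfying every premise can still have g true, so F(g) is not derivable.

No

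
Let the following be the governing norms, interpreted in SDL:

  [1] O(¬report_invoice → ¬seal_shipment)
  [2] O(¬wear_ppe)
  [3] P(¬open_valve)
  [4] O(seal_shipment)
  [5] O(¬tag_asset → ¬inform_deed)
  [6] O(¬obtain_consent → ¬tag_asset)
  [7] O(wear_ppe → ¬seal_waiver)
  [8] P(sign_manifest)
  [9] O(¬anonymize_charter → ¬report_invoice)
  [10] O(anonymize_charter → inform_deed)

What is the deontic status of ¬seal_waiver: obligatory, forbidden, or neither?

Neither

Premise 7 is O(wear_ppe → ¬seal_waiver), but O(wear_ppe) is not derivable from the premises, so it does not yield O(¬seal_waiver).
No premise or chain of K-axiom applications forces O(¬seal_waiver), and none forces O(seal_waiver). So ¬seal_waiver is neither obligatory nor forbidden under these norms.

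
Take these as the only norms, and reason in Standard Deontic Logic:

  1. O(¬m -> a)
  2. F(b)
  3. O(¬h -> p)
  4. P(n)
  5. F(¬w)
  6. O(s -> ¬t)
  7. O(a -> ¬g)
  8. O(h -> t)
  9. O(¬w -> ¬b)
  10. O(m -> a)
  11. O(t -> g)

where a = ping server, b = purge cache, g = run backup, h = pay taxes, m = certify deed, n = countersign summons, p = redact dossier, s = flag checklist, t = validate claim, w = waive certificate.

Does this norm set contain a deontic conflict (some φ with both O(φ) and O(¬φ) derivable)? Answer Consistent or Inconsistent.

Premise 9 is O(¬w -> ¬b); even if O(¬b) held, inferring O(¬w) would be affirming the consequent — invalid.
So O(¬w) is not derivable, and the apparent clash with O(w) does not arise.
A world satisfying every obligation exists (e.g. a=true, b=false, g=false, h=false, m=false, n=false, p=true, s=false, t=false, w=true); no atom is both obligatory and forbidden, so the set is consistent.

Consistent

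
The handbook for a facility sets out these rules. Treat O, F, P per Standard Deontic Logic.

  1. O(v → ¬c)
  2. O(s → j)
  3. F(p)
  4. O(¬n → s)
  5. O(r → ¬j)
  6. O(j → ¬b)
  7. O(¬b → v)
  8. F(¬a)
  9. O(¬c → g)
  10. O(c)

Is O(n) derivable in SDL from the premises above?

Yes

Premise 10 states O(c) outright.
The contrapositive of premise 1 (O(v → ¬c)) is O(c → ¬v), and O(c) is already established, so O(¬v).
Premise 7, O(¬b → v), contraposes to O(¬v → b); with O(¬v) we get O(b).
The contrapositive of premise 6 (O(j → ¬b)) is O(b → ¬j), and O(b) is already established, so O(¬j).
Premise 2 is O(s → j); contrapositively O(¬j → ¬s). Since O(¬j) holds, K gives O(¬s).
The contrapositive of premise 4 (O(¬n → s)) is O(¬s → n), and O(¬s) is already established, so O(n).
Premises 3, 5, 8, 9 do not contribute to this derivation.
So O(n) follows.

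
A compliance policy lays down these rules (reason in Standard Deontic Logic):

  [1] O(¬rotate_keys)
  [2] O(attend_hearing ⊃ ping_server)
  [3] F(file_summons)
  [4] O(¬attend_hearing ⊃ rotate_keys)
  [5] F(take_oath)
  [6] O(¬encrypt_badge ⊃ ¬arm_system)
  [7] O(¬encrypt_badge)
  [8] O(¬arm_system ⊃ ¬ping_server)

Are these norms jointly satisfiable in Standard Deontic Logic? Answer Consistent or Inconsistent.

Inconsistent

From premise 1 we have O(¬rotate_keys).
Premise 4, O(¬attend_hearing ⊃ rotate_keys), contraposes to O(¬rotate_keys ⊃ attend_hearing); with O(¬rotate_keys) we get O(attend_hearing).
Applying K to premise 2 (O(attend_hearing ⊃ ping_server)) and O(attend_hearing) yields O(ping_server).
The contrapositive of premise 8 (O(¬arm_system ⊃ ¬ping_server)) is O(ping_server ⊃ arm_system), and O(ping_server) is already established, so O(arm_system).
Premise 6 is O(¬encrypt_badge ⊃ ¬arm_system); contrapositively O(arm_system ⊃ encrypt_badge). Since O(arm_system) holds, K gives O(encrypt_badge).
Yet premise 7 states O(¬encrypt_badge).
We now have both O(encrypt_badge) and O(¬encrypt_badge) — encrypt_badge is simultaneously obligatory and forbidden, violating the D-axiom.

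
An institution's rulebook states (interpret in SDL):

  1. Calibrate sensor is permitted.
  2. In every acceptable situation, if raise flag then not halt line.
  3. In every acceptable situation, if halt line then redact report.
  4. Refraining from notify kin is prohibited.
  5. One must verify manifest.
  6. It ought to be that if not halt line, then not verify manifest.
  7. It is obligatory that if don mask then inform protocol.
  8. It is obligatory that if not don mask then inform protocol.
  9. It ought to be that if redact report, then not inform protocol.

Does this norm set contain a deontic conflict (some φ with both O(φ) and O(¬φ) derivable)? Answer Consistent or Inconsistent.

Inconsistent

By case analysis on ¬don_mask: premise 8 gives O(¬don_mask → inform_protocol) and premise 7 gives O(don_mask → inform_protocol), so O(inform_protocol) either way.
Premise 9 is O(redact_report → ¬inform_protocol); contrapositively O(inform_protocol → ¬redact_report). Since O(inform_protocol) holds, K gives O(¬redact_report).
Premise 3 is O(halt_line → redact_report); contrapositively O(¬redact_report → ¬halt_line). Since O(¬redact_report) holds, K gives O(¬halt_line).
Premise 6 is O(¬halt_line → ¬verify_manifest); since O(¬halt_line), deontic closure gives O(¬verify_manifest).
However, premise 5 gives O(verify_manifest).
We now have both O(¬verify_manifest) and O(verify_manifest) — verify_manifest is simultaneously obligatory and forbidden, violating the D-axiom.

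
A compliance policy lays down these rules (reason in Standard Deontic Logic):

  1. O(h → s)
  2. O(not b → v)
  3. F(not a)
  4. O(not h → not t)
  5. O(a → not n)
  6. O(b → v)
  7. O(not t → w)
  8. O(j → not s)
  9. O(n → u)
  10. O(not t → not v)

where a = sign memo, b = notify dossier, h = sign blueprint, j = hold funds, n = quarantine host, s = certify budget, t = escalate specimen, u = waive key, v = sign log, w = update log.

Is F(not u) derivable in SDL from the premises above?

No

Premise 9 is O(n → u), but O(n) is not derivable from the premises, so it does not yield O(u).
No other premise forces O(u). An ideal world satisfying every premise can still have not u true, so F(not u) is not derivable.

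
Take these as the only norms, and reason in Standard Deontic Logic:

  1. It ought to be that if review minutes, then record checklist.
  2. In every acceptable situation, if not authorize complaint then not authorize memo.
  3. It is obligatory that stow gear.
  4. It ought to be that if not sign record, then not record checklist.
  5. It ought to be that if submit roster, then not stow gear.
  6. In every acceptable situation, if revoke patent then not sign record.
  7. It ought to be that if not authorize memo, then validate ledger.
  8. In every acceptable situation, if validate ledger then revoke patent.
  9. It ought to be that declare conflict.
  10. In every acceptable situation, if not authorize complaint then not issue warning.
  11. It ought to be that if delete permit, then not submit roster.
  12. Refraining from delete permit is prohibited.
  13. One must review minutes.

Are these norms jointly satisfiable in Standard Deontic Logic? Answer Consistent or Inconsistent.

Premise 5 is O(submit_roster → ¬stow_gear), but O(submit_roster) is not derivable from the premises, so it does not yield O(¬stow_gear).
So O(¬stow_gear) is not derivable, and the apparent clash with O(stow_gear) does not arise.
A world satisfying every obligation exists (e.g. authorize_complaint=true, authorize_memo=true, declare_conflict=true, delete_permit=true, issue_warning=false, record_checklist=true, review_minutes=true, revoke_patent=false, sign_record=true, stow_gear=true, submit_roster=false, validate_ledger=false); no atom is both obligatory and forbidden, so the set is consistent.

Consistent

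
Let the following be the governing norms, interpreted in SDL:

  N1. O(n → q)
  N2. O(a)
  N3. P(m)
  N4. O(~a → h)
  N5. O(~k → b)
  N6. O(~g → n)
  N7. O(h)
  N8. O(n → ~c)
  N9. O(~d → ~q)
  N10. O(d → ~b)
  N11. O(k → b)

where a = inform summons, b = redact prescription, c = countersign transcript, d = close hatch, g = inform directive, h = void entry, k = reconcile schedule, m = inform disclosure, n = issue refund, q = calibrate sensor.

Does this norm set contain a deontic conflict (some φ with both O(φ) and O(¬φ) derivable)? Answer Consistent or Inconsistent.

Premise 4 is O(~a → h); even if O(h) held, inferring O(~a) would be affirming the consequent — invalid.
So O(~a) is not derivable, and the apparent clash with O(a) does not arise.
A world satisfying every obligation exists (e.g. a=true, b=true, c=false, d=false, g=true, h=true, k=false, m=false, n=false, q=false); no atom is both obligatory and forbidden, so the set is consistent.

Consistent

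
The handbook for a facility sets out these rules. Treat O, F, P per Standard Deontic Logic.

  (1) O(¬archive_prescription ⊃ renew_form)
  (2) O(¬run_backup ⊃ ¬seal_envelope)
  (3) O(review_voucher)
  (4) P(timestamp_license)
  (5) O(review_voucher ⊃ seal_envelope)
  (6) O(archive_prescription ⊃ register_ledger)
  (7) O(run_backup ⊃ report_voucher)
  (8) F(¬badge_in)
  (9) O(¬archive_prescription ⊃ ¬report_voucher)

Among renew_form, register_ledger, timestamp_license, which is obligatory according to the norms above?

From premise 3 we have O(review_voucher).
With premise 5, O(review_voucher ⊃ seal_envelope), the K-axiom yields O(seal_envelope).
Premise 2 is O(¬run_backup ⊃ ¬seal_envelope); contrapositively O(seal_envelope ⊃ run_backup). Since O(seal_envelope) holds, K gives O(run_backup).
With premise 7, O(run_backup ⊃ report_voucher), the K-axiom yields O(report_voucher).
The contrapositive of premise 9 (O(¬archive_prescription ⊃ ¬report_voucher)) is O(report_voucher ⊃ archive_prescription), and O(report_voucher) is already established, so O(archive_prescription).
Applying K to premise 6 (O(archive_prescription ⊃ register_ledger)) and O(archive_prescription) yields O(register_ledger).
So O(register_ledger) holds — register_ledger is obligatory. None of the other listed options is made obligatory by any chain of premises.

register_ledger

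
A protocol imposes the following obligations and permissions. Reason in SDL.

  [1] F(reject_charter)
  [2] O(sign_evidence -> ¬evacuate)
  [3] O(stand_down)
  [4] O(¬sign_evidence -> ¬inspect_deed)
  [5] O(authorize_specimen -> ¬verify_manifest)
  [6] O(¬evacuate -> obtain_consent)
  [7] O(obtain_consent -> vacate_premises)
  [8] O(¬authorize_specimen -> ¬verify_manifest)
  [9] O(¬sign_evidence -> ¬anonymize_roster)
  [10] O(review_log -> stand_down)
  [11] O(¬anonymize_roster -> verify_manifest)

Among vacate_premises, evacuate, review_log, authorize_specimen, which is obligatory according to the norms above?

Premises 5 and 8 are O(authorize_specimen -> ¬verify_manifest) and O(¬authorize_specimen -> ¬verify_manifest); every ideal world satisfies authorize_specimen or ¬authorize_specimen, so in either case ¬verify_manifest holds — hence O(¬verify_manifest).
The contrapositive of premise 11 (O(¬anonymize_roster -> verify_manifest)) is O(¬verify_manifest -> anonymize_roster), and O(¬verify_manifest) is already established, so O(anonymize_roster).
Premise 9, O(¬sign_evidence -> ¬anonymize_roster), contraposes to O(anonymize_roster -> sign_evidence); with O(anonymize_roster) we get O(sign_evidence).
Applying K to premise 2 (O(sign_evidence -> ¬evacuate)) and O(sign_evidence) yields O(¬evacuate).
Premise 6 is O(¬evacuate -> obtain_consent); since O(¬evacuate), deontic closure gives O(obtain_consent).
Premise 7 is O(obtain_consent -> vacate_premises); since O(obtain_consent), deontic closure gives O(vacate_premises).
So O(vacate_premises) holds — vacate_premises is obligatory. None of the other listed options is made obligatory by any chain of premises.

vacate_premises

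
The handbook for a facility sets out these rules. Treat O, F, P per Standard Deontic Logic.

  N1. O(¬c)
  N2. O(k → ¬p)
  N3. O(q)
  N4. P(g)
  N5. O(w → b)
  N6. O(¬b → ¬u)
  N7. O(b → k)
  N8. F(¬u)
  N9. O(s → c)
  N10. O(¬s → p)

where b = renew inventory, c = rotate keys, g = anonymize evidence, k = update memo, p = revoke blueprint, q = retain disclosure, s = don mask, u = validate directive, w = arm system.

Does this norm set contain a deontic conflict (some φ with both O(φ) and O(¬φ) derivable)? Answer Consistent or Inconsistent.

Premise 8 is F(¬u), i.e. O(u).
The contrapositive of premise 6 (O(¬b → ¬u)) is O(u → b), and O(u) is already established, so O(b).
Premise 7 is O(b → k); since O(b), deontic closure gives O(k).
With premise 2, O(k → ¬p), the K-axiom yields O(¬p).
Premise 10 is O(¬s → p); contrapositively O(¬p → s). Since O(¬p) holds, K gives O(s).
With premise 9, O(s → c), the K-axiom yields O(c).
However, premise 1 gives O(¬c).
We now have both O(c) and O(¬c) — c is simultaneously obligatory and forbidden, violating the D-axiom.

Inconsistent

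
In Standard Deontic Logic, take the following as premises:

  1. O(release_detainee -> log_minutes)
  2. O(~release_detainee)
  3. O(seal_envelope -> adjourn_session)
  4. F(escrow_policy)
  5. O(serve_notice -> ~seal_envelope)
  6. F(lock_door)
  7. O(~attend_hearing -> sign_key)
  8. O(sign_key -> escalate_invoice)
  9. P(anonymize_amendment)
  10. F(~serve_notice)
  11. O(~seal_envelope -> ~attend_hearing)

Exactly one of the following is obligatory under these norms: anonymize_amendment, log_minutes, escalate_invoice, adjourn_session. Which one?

escalate_invoice

Premise 10, F(~serve_notice), is equivalent to O(serve_notice).
Applying K to premise 5 (O(serve_notice -> ~seal_envelope)) and O(serve_notice) yields O(~seal_envelope).
From O(~seal_envelope) and premise 11, O(~seal_envelope -> ~attend_hearing), we obtain O(~attend_hearing).
With premise 7, O(~attend_hearing -> sign_key), the K-axiom yields O(sign_key).
From O(sign_key) and premise 8, O(sign_key -> escalate_invoice), we obtain O(escalate_invoice).
So O(escalate_invoice) holds — escalate_invoice is obligatory. None of the other listed options is made obligatory by any chain of premises.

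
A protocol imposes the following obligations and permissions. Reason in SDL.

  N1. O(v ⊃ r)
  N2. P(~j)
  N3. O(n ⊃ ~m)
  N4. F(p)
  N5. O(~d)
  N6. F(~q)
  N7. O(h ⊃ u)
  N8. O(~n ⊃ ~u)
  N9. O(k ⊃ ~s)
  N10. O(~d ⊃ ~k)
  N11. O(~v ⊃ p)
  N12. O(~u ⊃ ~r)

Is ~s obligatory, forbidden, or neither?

Neither

Premise 9 is O(k ⊃ ~s), but O(k) is not derivable from the premises, so it does not yield O(~s).
No premise or chain of K-axiom applications forces O(~s), and none forces O(s). So ~s is neither obligatory nor forbidden under these norms.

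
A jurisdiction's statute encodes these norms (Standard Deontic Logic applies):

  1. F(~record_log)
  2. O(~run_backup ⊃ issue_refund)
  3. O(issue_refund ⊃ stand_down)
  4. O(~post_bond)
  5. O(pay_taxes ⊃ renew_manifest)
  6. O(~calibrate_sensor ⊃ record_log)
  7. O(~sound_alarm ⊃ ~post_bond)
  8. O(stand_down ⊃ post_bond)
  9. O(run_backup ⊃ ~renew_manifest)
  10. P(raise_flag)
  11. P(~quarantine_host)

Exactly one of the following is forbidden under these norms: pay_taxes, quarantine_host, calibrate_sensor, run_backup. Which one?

Premise 4 states O(~post_bond) outright.
Premise 8, O(stand_down ⊃ post_bond), contraposes to O(~post_bond ⊃ ~stand_down); with O(~post_bond) we get O(~stand_down).
The contrapositive of premise 3 (O(issue_refund ⊃ stand_down)) is O(~stand_down ⊃ ~issue_refund), and O(~stand_down) is already established, so O(~issue_refund).
Premise 2 is O(~run_backup ⊃ issue_refund); contrapositively O(~issue_refund ⊃ run_backup). Since O(~issue_refund) holds, K gives O(run_backup).
Applying K to premise 9 (O(run_backup ⊃ ~renew_manifest)) and O(run_backup) yields O(~renew_manifest).
Premise 5 is O(pay_taxes ⊃ renew_manifest); contrapositively O(~renew_manifest ⊃ ~pay_taxes). Since O(~renew_manifest) holds, K gives O(~pay_taxes).
So O(~pay_taxes) holds, i.e. pay_taxes is forbidden. None of the other listed options is forbidden under the premises.

pay_taxes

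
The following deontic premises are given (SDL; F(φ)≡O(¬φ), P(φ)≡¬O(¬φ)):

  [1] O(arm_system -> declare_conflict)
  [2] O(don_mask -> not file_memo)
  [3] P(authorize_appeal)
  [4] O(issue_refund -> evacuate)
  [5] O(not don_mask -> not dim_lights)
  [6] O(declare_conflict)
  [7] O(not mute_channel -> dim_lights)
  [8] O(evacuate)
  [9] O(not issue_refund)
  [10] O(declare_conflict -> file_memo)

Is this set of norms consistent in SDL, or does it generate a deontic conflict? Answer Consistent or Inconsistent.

Consistent

Premise 4 is O(issue_refund -> evacuate); even if O(evacuate) held, inferring O(issue_refund) would be affirming the consequent — invalid.
So O(issue_refund) is not derivable, and the apparent clash with O(not issue_refund) does not arise.
A world satisfying every obligation exists (e.g. arm_system=false, authorize_appeal=false, declare_conflict=true, dim_lights=false, don_mask=false, evacuate=true, file_memo=true, issue_refund=false, mute_channel=true); no atom is both obligatory and forbidden, so the set is consistent.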